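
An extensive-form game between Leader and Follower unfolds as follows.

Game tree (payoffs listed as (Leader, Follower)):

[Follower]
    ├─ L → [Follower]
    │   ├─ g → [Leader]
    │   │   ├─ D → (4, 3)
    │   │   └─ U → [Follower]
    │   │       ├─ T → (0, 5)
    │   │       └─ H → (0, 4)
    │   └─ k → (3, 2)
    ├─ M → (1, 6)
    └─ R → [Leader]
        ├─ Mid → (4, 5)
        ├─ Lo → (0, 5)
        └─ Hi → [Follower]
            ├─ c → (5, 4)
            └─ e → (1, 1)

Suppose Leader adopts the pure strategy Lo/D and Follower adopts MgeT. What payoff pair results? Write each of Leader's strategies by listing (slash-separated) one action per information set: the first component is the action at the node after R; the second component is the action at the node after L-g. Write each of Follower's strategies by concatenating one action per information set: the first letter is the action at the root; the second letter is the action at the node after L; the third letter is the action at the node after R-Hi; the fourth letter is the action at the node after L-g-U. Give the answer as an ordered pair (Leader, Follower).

(1, 6)

Trace the play path from the root:
  Follower plays M
→ terminal payoff (1, 6).
(Leader's choice at the node after R is never reached on this path, so it doesn't affect the outcome.)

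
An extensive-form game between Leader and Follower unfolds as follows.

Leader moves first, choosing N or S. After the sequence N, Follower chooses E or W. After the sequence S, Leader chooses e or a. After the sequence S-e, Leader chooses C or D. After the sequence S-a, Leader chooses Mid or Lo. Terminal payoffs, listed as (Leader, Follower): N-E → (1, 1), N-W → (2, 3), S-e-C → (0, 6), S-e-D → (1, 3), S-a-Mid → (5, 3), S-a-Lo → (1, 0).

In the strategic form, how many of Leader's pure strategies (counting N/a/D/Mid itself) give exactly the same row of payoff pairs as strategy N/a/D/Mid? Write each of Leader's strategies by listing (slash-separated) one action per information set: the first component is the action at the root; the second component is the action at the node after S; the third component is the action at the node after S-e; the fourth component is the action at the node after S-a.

Row for N/a/D/Mid (columns E, W): (1,1) (2,3).
Under N/a/D/Mid, Leader's choice at the node after S and at the node after S-e and at the node after S-a can never be reached regardless of what Follower does, so varying those choices leaves every outcome unchanged.
Holding the reachable choices fixed and varying the unreachable ones freely already gives 2 × 2 × 2 = 8 equivalent strategies.
No other strategy reproduces this row, so those 8 are the full class: N/e/C/Mid, N/e/C/Lo, N/e/D/Mid, N/e/D/Lo, N/a/C/Mid, N/a/C/Lo, N/a/D/Mid, N/a/D/Lo.

8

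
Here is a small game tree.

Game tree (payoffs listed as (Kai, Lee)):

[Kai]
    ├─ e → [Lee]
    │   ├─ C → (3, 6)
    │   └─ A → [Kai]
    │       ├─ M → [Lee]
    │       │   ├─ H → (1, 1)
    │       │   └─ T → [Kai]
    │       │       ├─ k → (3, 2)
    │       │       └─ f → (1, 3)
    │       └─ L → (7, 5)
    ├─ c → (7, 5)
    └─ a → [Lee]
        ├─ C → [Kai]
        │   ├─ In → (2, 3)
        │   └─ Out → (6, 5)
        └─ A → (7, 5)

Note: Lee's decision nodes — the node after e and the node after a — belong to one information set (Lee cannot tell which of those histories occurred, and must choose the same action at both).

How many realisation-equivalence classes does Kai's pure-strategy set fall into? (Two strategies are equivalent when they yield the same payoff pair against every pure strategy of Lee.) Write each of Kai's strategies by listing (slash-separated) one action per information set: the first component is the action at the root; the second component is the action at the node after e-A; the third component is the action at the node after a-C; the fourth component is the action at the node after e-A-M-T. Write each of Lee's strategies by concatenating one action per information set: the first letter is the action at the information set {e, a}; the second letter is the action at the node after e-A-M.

Kai has 24 pure strategies: e/M/In/k, e/M/In/f, e/M/Out/k, e/M/Out/f, e/L/In/k, e/L/In/f, e/L/Out/k, e/L/Out/f, c/M/In/k, c/M/In/f, c/M/Out/k, c/M/Out/f, c/L/In/k, c/L/In/f, c/L/Out/k, c/L/Out/f, a/M/In/k, a/M/In/f, a/M/Out/k, a/M/Out/f, a/L/In/k, a/L/In/f, a/L/Out/k, a/L/Out/f. Columns: CH, CT, AH, AT.
{e/M/In/k, e/M/Out/k} → row (3,6) (3,6) (1,1) (3,2)
{e/M/In/f, e/M/Out/f} → row (3,6) (3,6) (1,1) (1,3)
{e/L/In/k, e/L/In/f, e/L/Out/k, e/L/Out/f} → row (3,6) (3,6) (7,5) (7,5)
{c/M/In/k, c/M/In/f, c/M/Out/k, c/M/Out/f, c/L/In/k, c/L/In/f, c/L/Out/k, c/L/Out/f} → row (7,5) (7,5) (7,5) (7,5)
{a/M/In/k, a/M/In/f, a/L/In/k, a/L/In/f} → row (2,3) (2,3) (7,5) (7,5)
{a/M/Out/k, a/M/Out/f, a/L/Out/k, a/L/Out/f} → row (6,5) (6,5) (7,5) (7,5)
That's 6 distinct rows out of 24 strategies.

6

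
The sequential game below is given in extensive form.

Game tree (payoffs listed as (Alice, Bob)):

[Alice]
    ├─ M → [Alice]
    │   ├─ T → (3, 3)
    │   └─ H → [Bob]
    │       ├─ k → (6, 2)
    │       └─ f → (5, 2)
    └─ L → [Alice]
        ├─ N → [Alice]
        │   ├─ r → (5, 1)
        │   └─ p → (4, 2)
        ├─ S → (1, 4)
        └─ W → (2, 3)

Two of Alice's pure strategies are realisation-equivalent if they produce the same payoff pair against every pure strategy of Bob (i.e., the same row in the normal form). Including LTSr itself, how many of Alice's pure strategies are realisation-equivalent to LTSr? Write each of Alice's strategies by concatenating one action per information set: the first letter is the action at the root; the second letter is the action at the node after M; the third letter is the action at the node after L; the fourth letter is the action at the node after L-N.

Row for LTSr (columns k, f): (1,4) (1,4).
Under LTSr, Alice's choice at the node after M and at the node after L-N can never be reached regardless of what Bob does, so varying those choices leaves every outcome unchanged.
Holding the reachable choices fixed and varying the unreachable ones freely already gives 2 × 2 = 4 equivalent strategies.
No other strategy reproduces this row, so those 4 are the full class: LTSr, LTSp, LHSr, LHSp.

4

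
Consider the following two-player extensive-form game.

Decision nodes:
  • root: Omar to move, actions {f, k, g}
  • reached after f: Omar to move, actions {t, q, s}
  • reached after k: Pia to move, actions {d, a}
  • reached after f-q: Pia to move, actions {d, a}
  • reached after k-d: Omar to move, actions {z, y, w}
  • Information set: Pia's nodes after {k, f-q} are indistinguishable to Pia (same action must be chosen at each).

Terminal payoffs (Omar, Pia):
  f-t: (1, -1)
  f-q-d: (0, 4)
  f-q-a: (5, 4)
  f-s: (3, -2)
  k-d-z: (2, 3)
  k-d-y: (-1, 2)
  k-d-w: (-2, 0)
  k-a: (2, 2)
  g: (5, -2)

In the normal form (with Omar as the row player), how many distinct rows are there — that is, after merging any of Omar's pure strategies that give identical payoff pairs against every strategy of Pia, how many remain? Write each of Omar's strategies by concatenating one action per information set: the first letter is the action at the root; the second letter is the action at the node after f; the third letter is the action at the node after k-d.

Omar has 27 pure strategies: ftz, fty, ftw, fqz, fqy, fqw, fsz, fsy, fsw, ktz, kty, ktw, kqz, kqy, kqw, ksz, ksy, ksw, gtz, gty, gtw, gqz, gqy, gqw, gsz, gsy, gsw. Columns: d, a.
{ftz, fty, ftw} → row (1,-1) (1,-1)
{fqz, fqy, fqw} → row (0,4) (5,4)
{fsz, fsy, fsw} → row (3,-2) (3,-2)
{ktz, kqz, ksz} → row (2,3) (2,2)
{kty, kqy, ksy} → row (-1,2) (2,2)
{ktw, kqw, ksw} → row (-2,0) (2,2)
{gtz, gty, gtw, gqz, gqy, gqw, gsz, gsy, gsw} → row (5,-2) (5,-2)
That's 7 distinct rows out of 27 strategies.

7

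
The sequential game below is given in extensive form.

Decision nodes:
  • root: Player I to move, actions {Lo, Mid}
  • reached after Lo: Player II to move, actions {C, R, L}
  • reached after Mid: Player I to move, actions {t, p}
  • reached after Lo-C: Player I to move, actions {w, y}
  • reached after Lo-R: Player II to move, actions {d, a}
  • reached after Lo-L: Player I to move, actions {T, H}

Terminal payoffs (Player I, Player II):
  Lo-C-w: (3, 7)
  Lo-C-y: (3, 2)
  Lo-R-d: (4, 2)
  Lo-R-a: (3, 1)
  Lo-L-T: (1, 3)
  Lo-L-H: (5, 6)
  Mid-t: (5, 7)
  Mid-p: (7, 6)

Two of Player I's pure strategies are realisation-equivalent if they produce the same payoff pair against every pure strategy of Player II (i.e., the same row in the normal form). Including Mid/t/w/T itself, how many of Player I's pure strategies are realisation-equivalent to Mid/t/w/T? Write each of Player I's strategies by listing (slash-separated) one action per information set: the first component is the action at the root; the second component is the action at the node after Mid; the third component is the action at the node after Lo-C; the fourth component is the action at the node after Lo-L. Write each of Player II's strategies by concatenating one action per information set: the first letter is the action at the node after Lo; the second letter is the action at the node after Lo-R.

4

Row for Mid/t/w/T (columns Cd, Ca, Rd, Ra, Ld, La): (5,7) (5,7) (5,7) (5,7) (5,7) (5,7).
Under Mid/t/w/T, Player I's choice at the node after Lo-C and at the node after Lo-L can never be reached regardless of what Player II does, so varying those choices leaves every outcome unchanged.
Holding the reachable choices fixed and varying the unreachable ones freely already gives 2 × 2 = 4 equivalent strategies.
No other strategy reproduces this row, so those 4 are the full class: Mid/t/w/T, Mid/t/w/H, Mid/t/y/T, Mid/t/y/H.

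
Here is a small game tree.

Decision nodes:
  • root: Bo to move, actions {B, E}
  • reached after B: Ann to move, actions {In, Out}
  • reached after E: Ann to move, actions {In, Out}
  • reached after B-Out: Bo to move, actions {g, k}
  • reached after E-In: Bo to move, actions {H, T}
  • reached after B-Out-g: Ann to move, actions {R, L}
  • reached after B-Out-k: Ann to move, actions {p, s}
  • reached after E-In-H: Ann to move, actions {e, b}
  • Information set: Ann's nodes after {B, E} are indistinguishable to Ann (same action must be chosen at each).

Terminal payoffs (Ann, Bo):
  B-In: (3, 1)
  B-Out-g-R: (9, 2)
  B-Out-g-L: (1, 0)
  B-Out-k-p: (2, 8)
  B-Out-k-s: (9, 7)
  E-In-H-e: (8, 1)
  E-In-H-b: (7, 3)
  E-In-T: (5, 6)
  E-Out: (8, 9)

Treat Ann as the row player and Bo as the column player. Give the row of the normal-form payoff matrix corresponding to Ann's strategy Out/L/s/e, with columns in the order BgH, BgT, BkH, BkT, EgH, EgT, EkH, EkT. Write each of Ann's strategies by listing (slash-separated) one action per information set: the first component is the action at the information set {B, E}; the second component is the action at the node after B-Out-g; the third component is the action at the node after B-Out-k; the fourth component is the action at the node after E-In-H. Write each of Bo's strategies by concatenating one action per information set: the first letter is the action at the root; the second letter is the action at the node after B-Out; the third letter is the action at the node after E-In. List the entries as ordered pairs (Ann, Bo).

vs BgH: Bo plays B → Ann plays Out at [B] → Bo plays g at [B-Out] → Ann plays L at [B-Out-g] → (1, 0)
vs BgT: Bo plays B → Ann plays Out at [B] → Bo plays g at [B-Out] → Ann plays L at [B-Out-g] → (1, 0)
vs BkH: Bo plays B → Ann plays Out at [B] → Bo plays k at [B-Out] → Ann plays s at [B-Out-k] → (9, 7)
vs BkT: Bo plays B → Ann plays Out at [B] → Bo plays k at [B-Out] → Ann plays s at [B-Out-k] → (9, 7)
vs EgH: Bo plays E → Ann plays Out at [E] → (8, 9)
vs EgT: Bo plays E → Ann plays Out at [E] → (8, 9)
vs EkH: Bo plays E → Ann plays Out at [E] → (8, 9)
vs EkT: Bo plays E → Ann plays Out at [E] → (8, 9)

(1,0) (1,0) (9,7) (9,7) (8,9) (8,9) (8,9) (8,9)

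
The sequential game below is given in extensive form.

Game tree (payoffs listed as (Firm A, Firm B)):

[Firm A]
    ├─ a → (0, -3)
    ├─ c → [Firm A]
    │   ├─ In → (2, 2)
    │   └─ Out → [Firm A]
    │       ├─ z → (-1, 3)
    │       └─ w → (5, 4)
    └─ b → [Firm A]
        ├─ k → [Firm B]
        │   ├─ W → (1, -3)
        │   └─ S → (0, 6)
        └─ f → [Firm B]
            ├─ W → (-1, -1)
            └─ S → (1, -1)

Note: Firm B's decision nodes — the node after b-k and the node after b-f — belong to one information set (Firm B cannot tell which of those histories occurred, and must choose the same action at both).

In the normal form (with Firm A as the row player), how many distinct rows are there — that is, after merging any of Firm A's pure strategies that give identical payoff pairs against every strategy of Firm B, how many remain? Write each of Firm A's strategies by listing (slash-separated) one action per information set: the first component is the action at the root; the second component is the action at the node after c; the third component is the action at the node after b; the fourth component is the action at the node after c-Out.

6

Firm A has 24 pure strategies: a/In/k/z, a/In/k/w, a/In/f/z, a/In/f/w, a/Out/k/z, a/Out/k/w, a/Out/f/z, a/Out/f/w, c/In/k/z, c/In/k/w, c/In/f/z, c/In/f/w, c/Out/k/z, c/Out/k/w, c/Out/f/z, c/Out/f/w, b/In/k/z, b/In/k/w, b/In/f/z, b/In/f/w, b/Out/k/z, b/Out/k/w, b/Out/f/z, b/Out/f/w. Columns: W, S.
{a/In/k/z, a/In/k/w, a/In/f/z, a/In/f/w, a/Out/k/z, a/Out/k/w, a/Out/f/z, a/Out/f/w} → row (0,-3) (0,-3)
{c/In/k/z, c/In/k/w, c/In/f/z, c/In/f/w} → row (2,2) (2,2)
{c/Out/k/z, c/Out/f/z} → row (-1,3) (-1,3)
{c/Out/k/w, c/Out/f/w} → row (5,4) (5,4)
{b/In/k/z, b/In/k/w, b/Out/k/z, b/Out/k/w} → row (1,-3) (0,6)
{b/In/f/z, b/In/f/w, b/Out/f/z, b/Out/f/w} → row (-1,-1) (1,-1)
That's 6 distinct rows out of 24 strategies.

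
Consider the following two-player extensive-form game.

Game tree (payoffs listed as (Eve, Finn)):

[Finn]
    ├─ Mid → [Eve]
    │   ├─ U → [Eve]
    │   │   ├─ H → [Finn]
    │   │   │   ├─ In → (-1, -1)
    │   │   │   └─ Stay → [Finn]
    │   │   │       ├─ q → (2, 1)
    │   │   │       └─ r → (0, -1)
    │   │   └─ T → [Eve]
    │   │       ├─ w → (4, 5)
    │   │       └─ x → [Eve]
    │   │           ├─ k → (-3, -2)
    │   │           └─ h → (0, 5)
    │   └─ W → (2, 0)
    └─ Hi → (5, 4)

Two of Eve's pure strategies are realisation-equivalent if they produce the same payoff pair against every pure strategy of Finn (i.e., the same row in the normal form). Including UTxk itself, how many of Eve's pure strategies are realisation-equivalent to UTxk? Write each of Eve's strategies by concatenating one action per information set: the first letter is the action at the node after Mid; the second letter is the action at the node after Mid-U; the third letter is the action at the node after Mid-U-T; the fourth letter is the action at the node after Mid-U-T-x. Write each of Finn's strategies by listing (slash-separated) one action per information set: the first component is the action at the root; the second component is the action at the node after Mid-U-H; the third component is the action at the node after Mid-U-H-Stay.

1

Row for UTxk (columns Mid/In/q, Mid/In/r, Mid/Stay/q, Mid/Stay/r, Hi/In/q, Hi/In/r, Hi/Stay/q, Hi/Stay/r): (-3,-2) (-3,-2) (-3,-2) (-3,-2) (5,4) (5,4) (5,4) (5,4).
Every one of Eve's information sets is on the play path for some reply by Finn when Eve follows UTxk.
Changing the action at any of them therefore changes at least one column, so only UTxk itself gives this row.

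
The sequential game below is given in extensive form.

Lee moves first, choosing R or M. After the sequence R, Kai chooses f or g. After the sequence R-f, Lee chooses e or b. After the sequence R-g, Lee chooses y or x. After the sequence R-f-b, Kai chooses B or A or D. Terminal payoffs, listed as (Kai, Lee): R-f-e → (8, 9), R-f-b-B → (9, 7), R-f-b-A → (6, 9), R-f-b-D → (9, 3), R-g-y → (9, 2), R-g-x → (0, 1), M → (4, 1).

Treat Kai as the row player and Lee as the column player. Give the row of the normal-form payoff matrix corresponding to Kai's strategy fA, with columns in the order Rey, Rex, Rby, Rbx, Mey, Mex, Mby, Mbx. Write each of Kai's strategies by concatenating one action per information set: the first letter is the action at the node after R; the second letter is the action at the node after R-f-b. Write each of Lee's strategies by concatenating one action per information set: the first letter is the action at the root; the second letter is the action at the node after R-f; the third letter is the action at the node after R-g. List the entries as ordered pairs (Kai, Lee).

(8,9) (8,9) (6,9) (6,9) (4,1) (4,1) (4,1) (4,1)

vs Rey: Lee plays R → Kai plays f at [R] → Lee plays e at [R-f] → (8, 9)
vs Rex: Lee plays R → Kai plays f at [R] → Lee plays e at [R-f] → (8, 9)
vs Rby: Lee plays R → Kai plays f at [R] → Lee plays b at [R-f] → Kai plays A at [R-f-b] → (6, 9)
vs Rbx: Lee plays R → Kai plays f at [R] → Lee plays b at [R-f] → Kai plays A at [R-f-b] → (6, 9)
vs Mey: Lee plays M → (4, 1)
vs Mex: Lee plays M → (4, 1)
vs Mby: Lee plays M → (4, 1)
vs Mbx: Lee plays M → (4, 1)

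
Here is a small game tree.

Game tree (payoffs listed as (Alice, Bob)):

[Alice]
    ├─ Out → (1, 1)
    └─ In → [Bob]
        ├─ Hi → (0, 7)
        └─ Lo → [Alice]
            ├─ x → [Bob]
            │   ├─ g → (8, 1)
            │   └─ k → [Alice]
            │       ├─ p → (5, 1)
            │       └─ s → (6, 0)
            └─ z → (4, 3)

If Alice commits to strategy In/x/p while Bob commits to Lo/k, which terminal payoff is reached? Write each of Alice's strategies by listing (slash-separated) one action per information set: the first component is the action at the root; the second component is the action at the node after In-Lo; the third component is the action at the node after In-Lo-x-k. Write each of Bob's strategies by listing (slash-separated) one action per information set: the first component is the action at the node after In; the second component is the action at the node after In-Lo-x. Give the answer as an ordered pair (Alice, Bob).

Trace the play path from the root:
  Alice plays In
  Bob plays Lo at [In]
  Alice plays x at [In-Lo]
  Bob plays k at [In-Lo-x]
  Alice plays p at [In-Lo-x-k]
→ terminal payoff (5, 1).

(5, 1)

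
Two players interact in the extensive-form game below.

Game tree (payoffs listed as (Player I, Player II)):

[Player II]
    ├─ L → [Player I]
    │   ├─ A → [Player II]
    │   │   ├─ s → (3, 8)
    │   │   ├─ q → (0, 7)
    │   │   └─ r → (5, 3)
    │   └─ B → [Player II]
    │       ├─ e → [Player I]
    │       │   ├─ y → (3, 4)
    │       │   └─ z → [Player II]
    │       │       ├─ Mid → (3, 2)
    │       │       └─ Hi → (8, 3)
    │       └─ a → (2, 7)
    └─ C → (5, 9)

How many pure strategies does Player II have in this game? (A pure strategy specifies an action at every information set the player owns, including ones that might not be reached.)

Player II owns the root with actions {L, C} — two choices.
Player II owns the node after L-A with actions {s, q, r} — three choices.
Player II owns the node after L-B with actions {e, a} — two choices.
Player II owns the node after L-B-e-z with actions {Mid, Hi} — two choices.
A pure strategy fixes one action at each information set independently, so the count is the product 2 × 3 × 2 × 2 = 24.
(For reference, Player I has 4 pure strategies, giving a 24×4 normal-form matrix.)

24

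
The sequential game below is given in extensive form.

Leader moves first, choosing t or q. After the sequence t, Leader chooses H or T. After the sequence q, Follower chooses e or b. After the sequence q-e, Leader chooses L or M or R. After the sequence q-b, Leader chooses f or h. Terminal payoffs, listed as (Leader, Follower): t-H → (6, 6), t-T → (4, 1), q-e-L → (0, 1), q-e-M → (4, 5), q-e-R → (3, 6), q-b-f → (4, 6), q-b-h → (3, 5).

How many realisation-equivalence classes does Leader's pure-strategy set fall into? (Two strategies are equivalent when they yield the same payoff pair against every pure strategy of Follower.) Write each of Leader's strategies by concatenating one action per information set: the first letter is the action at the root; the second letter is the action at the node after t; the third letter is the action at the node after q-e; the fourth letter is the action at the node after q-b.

8

Leader has 24 pure strategies: tHLf, tHLh, tHMf, tHMh, tHRf, tHRh, tTLf, tTLh, tTMf, tTMh, tTRf, tTRh, qHLf, qHLh, qHMf, qHMh, qHRf, qHRh, qTLf, qTLh, qTMf, qTMh, qTRf, qTRh. Columns: e, b.
{tHLf, tHLh, tHMf, tHMh, tHRf, tHRh} → row (6,6) (6,6)
{tTLf, tTLh, tTMf, tTMh, tTRf, tTRh} → row (4,1) (4,1)
{qHLf, qTLf} → row (0,1) (4,6)
{qHLh, qTLh} → row (0,1) (3,5)
{qHMf, qTMf} → row (4,5) (4,6)
{qHMh, qTMh} → row (4,5) (3,5)
{qHRf, qTRf} → row (3,6) (4,6)
{qHRh, qTRh} → row (3,6) (3,5)
That's 8 distinct rows out of 24 strategies.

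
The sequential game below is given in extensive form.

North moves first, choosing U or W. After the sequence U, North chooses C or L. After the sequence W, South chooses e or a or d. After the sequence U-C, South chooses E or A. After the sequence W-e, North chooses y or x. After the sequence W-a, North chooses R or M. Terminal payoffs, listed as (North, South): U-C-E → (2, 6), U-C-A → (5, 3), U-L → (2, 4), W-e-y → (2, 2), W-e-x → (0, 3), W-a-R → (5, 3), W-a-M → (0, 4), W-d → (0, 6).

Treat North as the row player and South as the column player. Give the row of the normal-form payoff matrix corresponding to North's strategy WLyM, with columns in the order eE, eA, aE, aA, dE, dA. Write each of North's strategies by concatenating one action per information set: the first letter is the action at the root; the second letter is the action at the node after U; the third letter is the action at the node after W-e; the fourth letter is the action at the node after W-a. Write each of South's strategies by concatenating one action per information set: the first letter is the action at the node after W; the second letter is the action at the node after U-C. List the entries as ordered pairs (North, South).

(2,2) (2,2) (0,4) (0,4) (0,6) (0,6)

vs eE: North plays W → South plays e at [W] → North plays y at [W-e] → (2, 2)
vs eA: North plays W → South plays e at [W] → North plays y at [W-e] → (2, 2)
vs aE: North plays W → South plays a at [W] → North plays M at [W-a] → (0, 4)
vs aA: North plays W → South plays a at [W] → North plays M at [W-a] → (0, 4)
vs dE: North plays W → South plays d at [W] → (0, 6)
vs dA: North plays W → South plays d at [W] → (0, 6)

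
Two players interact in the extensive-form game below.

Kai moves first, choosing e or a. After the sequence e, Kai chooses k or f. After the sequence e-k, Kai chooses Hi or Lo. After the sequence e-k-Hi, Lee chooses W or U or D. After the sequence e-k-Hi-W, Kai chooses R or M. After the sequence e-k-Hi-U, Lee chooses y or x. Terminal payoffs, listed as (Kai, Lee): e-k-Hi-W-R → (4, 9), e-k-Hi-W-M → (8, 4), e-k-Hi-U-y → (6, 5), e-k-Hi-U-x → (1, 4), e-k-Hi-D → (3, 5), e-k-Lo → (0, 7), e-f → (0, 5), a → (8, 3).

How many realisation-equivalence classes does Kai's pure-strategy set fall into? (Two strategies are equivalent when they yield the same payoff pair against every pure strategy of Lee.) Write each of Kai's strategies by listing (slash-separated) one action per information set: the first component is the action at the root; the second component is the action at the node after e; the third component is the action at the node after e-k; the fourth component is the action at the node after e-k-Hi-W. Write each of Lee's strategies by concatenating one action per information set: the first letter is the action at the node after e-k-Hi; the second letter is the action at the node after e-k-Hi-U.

Kai has 16 pure strategies: e/k/Hi/R, e/k/Hi/M, e/k/Lo/R, e/k/Lo/M, e/f/Hi/R, e/f/Hi/M, e/f/Lo/R, e/f/Lo/M, a/k/Hi/R, a/k/Hi/M, a/k/Lo/R, a/k/Lo/M, a/f/Hi/R, a/f/Hi/M, a/f/Lo/R, a/f/Lo/M. Columns: Wy, Wx, Uy, Ux, Dy, Dx.
{e/k/Hi/R} → row (4,9) (4,9) (6,5) (1,4) (3,5) (3,5)
{e/k/Hi/M} → row (8,4) (8,4) (6,5) (1,4) (3,5) (3,5)
{e/k/Lo/R, e/k/Lo/M} → row (0,7) (0,7) (0,7) (0,7) (0,7) (0,7)
{e/f/Hi/R, e/f/Hi/M, e/f/Lo/R, e/f/Lo/M} → row (0,5) (0,5) (0,5) (0,5) (0,5) (0,5)
{a/k/Hi/R, a/k/Hi/M, a/k/Lo/R, a/k/Lo/M, a/f/Hi/R, a/f/Hi/M, a/f/Lo/R, a/f/Lo/M} → row (8,3) (8,3) (8,3) (8,3) (8,3) (8,3)
That's 5 distinct rows out of 16 strategies.

5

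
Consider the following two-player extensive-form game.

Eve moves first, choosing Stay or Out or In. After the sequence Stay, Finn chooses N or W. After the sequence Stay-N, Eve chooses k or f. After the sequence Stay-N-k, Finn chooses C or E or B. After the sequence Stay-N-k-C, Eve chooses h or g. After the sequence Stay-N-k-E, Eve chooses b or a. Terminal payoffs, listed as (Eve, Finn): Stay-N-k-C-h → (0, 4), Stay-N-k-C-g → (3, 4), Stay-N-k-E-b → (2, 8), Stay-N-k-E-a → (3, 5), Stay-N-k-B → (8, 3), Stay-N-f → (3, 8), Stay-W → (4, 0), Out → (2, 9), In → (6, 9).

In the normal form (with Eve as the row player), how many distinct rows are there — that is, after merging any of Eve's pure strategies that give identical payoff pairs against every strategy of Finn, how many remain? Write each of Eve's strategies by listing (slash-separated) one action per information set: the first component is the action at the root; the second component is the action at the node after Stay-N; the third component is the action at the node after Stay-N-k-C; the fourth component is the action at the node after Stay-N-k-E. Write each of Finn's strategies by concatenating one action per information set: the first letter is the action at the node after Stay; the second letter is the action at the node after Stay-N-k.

Eve has 24 pure strategies: Stay/k/h/b, Stay/k/h/a, Stay/k/g/b, Stay/k/g/a, Stay/f/h/b, Stay/f/h/a, Stay/f/g/b, Stay/f/g/a, Out/k/h/b, Out/k/h/a, Out/k/g/b, Out/k/g/a, Out/f/h/b, Out/f/h/a, Out/f/g/b, Out/f/g/a, In/k/h/b, In/k/h/a, In/k/g/b, In/k/g/a, In/f/h/b, In/f/h/a, In/f/g/b, In/f/g/a. Columns: NC, NE, NB, WC, WE, WB.
{Stay/k/h/b} → row (0,4) (2,8) (8,3) (4,0) (4,0) (4,0)
{Stay/k/h/a} → row (0,4) (3,5) (8,3) (4,0) (4,0) (4,0)
{Stay/k/g/b} → row (3,4) (2,8) (8,3) (4,0) (4,0) (4,0)
{Stay/k/g/a} → row (3,4) (3,5) (8,3) (4,0) (4,0) (4,0)
{Stay/f/h/b, Stay/f/h/a, Stay/f/g/b, Stay/f/g/a} → row (3,8) (3,8) (3,8) (4,0) (4,0) (4,0)
{Out/k/h/b, Out/k/h/a, Out/k/g/b, Out/k/g/a, Out/f/h/b, Out/f/h/a, Out/f/g/b, Out/f/g/a} → row (2,9) (2,9) (2,9) (2,9) (2,9) (2,9)
{In/k/h/b, In/k/h/a, In/k/g/b, In/k/g/a, In/f/h/b, In/f/h/a, In/f/g/b, In/f/g/a} → row (6,9) (6,9) (6,9) (6,9) (6,9) (6,9)
That's 7 distinct rows out of 24 strategies.

7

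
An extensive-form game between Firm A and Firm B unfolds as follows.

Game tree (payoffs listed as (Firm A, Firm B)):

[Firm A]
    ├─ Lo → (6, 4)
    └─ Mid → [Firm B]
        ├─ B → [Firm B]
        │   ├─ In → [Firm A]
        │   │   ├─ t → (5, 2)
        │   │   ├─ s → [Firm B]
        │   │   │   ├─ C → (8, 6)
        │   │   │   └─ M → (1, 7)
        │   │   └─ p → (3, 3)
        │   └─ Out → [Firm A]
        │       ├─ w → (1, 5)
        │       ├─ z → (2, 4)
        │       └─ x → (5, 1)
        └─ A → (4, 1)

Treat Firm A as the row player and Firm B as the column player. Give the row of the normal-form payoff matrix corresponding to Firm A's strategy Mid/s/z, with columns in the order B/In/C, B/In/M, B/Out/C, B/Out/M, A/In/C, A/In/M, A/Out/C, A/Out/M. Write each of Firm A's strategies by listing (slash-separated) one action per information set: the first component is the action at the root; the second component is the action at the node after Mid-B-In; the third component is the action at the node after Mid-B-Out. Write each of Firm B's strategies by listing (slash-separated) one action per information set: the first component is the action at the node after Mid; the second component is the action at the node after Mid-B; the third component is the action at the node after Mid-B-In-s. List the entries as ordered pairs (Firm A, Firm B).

vs B/In/C: Firm A plays Mid → Firm B plays B at [Mid] → Firm B plays In at [Mid-B] → Firm A plays s at [Mid-B-In] → Firm B plays C at [Mid-B-In-s] → (8, 6)
vs B/In/M: Firm A plays Mid → Firm B plays B at [Mid] → Firm B plays In at [Mid-B] → Firm A plays s at [Mid-B-In] → Firm B plays M at [Mid-B-In-s] → (1, 7)
vs B/Out/C: Firm A plays Mid → Firm B plays B at [Mid] → Firm B plays Out at [Mid-B] → Firm A plays z at [Mid-B-Out] → (2, 4)
vs B/Out/M: Firm A plays Mid → Firm B plays B at [Mid] → Firm B plays Out at [Mid-B] → Firm A plays z at [Mid-B-Out] → (2, 4)
vs A/In/C: Firm A plays Mid → Firm B plays A at [Mid] → (4, 1)
vs A/In/M: Firm A plays Mid → Firm B plays A at [Mid] → (4, 1)
vs A/Out/C: Firm A plays Mid → Firm B plays A at [Mid] → (4, 1)
vs A/Out/M: Firm A plays Mid → Firm B plays A at [Mid] → (4, 1)

(8,6) (1,7) (2,4) (2,4) (4,1) (4,1) (4,1) (4,1)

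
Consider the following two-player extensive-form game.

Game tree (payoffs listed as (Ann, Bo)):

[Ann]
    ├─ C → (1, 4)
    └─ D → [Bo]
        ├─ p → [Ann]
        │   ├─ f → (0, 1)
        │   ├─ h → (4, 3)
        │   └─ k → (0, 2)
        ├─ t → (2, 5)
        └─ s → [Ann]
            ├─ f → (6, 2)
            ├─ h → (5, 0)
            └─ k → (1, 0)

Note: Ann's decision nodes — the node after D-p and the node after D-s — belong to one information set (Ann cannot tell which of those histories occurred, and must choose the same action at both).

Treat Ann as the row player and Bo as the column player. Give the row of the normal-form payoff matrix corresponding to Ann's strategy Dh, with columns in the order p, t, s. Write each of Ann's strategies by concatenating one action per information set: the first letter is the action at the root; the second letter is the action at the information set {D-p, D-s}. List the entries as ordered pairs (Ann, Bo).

vs p: Ann plays D → Bo plays p at [D] → Ann plays h at [D-p] → (4, 3)
vs t: Ann plays D → Bo plays t at [D] → (2, 5)
vs s: Ann plays D → Bo plays s at [D] → Ann plays h at [D-s] → (5, 0)

(4,3) (2,5) (5,0)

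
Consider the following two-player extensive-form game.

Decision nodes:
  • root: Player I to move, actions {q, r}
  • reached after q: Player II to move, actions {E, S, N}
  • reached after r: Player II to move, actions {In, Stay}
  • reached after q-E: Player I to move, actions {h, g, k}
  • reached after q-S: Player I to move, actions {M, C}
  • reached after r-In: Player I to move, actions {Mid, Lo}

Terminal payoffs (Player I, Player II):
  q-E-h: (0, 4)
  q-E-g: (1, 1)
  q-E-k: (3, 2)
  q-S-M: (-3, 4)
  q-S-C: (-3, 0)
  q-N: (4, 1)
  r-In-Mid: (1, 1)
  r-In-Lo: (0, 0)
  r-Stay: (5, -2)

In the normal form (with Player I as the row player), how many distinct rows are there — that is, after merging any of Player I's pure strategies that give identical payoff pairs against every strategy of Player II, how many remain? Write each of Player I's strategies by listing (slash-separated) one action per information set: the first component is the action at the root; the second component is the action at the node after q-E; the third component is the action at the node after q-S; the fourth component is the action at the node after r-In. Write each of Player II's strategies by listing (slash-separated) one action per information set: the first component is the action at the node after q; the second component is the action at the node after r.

Player I has 24 pure strategies: q/h/M/Mid, q/h/M/Lo, q/h/C/Mid, q/h/C/Lo, q/g/M/Mid, q/g/M/Lo, q/g/C/Mid, q/g/C/Lo, q/k/M/Mid, q/k/M/Lo, q/k/C/Mid, q/k/C/Lo, r/h/M/Mid, r/h/M/Lo, r/h/C/Mid, r/h/C/Lo, r/g/M/Mid, r/g/M/Lo, r/g/C/Mid, r/g/C/Lo, r/k/M/Mid, r/k/M/Lo, r/k/C/Mid, r/k/C/Lo. Columns: E/In, E/Stay, S/In, S/Stay, N/In, N/Stay.
{q/h/M/Mid, q/h/M/Lo} → row (0,4) (0,4) (-3,4) (-3,4) (4,1) (4,1)
{q/h/C/Mid, q/h/C/Lo} → row (0,4) (0,4) (-3,0) (-3,0) (4,1) (4,1)
{q/g/M/Mid, q/g/M/Lo} → row (1,1) (1,1) (-3,4) (-3,4) (4,1) (4,1)
{q/g/C/Mid, q/g/C/Lo} → row (1,1) (1,1) (-3,0) (-3,0) (4,1) (4,1)
{q/k/M/Mid, q/k/M/Lo} → row (3,2) (3,2) (-3,4) (-3,4) (4,1) (4,1)
{q/k/C/Mid, q/k/C/Lo} → row (3,2) (3,2) (-3,0) (-3,0) (4,1) (4,1)
{r/h/M/Mid, r/h/C/Mid, r/g/M/Mid, r/g/C/Mid, r/k/M/Mid, r/k/C/Mid} → row (1,1) (5,-2) (1,1) (5,-2) (1,1) (5,-2)
{r/h/M/Lo, r/h/C/Lo, r/g/M/Lo, r/g/C/Lo, r/k/M/Lo, r/k/C/Lo} → row (0,0) (5,-2) (0,0) (5,-2) (0,0) (5,-2)
That's 8 distinct rows out of 24 strategies.

8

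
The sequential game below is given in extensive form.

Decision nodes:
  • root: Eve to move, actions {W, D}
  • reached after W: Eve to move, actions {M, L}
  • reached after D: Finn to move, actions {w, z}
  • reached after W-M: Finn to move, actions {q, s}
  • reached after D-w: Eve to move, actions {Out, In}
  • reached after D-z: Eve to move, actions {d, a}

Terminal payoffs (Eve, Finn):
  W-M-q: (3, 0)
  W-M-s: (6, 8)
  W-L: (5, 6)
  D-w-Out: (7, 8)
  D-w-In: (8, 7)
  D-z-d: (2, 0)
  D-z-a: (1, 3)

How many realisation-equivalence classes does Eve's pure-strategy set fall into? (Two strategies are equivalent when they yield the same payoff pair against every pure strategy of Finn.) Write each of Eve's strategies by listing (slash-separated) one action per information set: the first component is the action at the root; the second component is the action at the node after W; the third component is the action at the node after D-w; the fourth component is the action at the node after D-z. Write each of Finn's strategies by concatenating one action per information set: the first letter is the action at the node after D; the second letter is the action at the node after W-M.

6

Eve has 16 pure strategies: W/M/Out/d, W/M/Out/a, W/M/In/d, W/M/In/a, W/L/Out/d, W/L/Out/a, W/L/In/d, W/L/In/a, D/M/Out/d, D/M/Out/a, D/M/In/d, D/M/In/a, D/L/Out/d, D/L/Out/a, D/L/In/d, D/L/In/a. Columns: wq, ws, zq, zs.
{W/M/Out/d, W/M/Out/a, W/M/In/d, W/M/In/a} → row (3,0) (6,8) (3,0) (6,8)
{W/L/Out/d, W/L/Out/a, W/L/In/d, W/L/In/a} → row (5,6) (5,6) (5,6) (5,6)
{D/M/Out/d, D/L/Out/d} → row (7,8) (7,8) (2,0) (2,0)
{D/M/Out/a, D/L/Out/a} → row (7,8) (7,8) (1,3) (1,3)
{D/M/In/d, D/L/In/d} → row (8,7) (8,7) (2,0) (2,0)
{D/M/In/a, D/L/In/a} → row (8,7) (8,7) (1,3) (1,3)
That's 6 distinct rows out of 16 strategies.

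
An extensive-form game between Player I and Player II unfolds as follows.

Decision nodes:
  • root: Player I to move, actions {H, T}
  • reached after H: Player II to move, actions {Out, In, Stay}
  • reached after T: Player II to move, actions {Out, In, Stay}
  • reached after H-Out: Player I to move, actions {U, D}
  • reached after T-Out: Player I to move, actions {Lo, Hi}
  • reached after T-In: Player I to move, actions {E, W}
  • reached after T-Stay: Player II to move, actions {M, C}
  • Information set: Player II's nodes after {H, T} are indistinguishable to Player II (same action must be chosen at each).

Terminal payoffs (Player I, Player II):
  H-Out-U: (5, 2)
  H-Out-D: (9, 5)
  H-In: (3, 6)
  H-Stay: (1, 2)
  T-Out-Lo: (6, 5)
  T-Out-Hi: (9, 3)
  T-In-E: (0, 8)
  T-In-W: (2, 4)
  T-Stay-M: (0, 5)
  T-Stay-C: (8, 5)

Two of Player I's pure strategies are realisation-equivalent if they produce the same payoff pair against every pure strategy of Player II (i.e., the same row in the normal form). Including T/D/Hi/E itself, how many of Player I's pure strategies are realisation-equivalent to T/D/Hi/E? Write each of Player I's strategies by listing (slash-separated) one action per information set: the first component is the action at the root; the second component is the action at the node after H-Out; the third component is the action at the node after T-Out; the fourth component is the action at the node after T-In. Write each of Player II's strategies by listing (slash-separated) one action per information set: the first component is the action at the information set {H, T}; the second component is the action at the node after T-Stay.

Row for T/D/Hi/E (columns Out/M, Out/C, In/M, In/C, Stay/M, Stay/C): (9,3) (9,3) (0,8) (0,8) (0,5) (8,5).
Under T/D/Hi/E, Player I's choice at the node after H-Out can never be reached regardless of what Player II does, so varying those choices leaves every outcome unchanged.
Holding the reachable choices fixed and varying the unreachable one freely already gives 2 equivalent strategies.
No other strategy reproduces this row, so those 2 are the full class: T/U/Hi/E, T/D/Hi/E.

2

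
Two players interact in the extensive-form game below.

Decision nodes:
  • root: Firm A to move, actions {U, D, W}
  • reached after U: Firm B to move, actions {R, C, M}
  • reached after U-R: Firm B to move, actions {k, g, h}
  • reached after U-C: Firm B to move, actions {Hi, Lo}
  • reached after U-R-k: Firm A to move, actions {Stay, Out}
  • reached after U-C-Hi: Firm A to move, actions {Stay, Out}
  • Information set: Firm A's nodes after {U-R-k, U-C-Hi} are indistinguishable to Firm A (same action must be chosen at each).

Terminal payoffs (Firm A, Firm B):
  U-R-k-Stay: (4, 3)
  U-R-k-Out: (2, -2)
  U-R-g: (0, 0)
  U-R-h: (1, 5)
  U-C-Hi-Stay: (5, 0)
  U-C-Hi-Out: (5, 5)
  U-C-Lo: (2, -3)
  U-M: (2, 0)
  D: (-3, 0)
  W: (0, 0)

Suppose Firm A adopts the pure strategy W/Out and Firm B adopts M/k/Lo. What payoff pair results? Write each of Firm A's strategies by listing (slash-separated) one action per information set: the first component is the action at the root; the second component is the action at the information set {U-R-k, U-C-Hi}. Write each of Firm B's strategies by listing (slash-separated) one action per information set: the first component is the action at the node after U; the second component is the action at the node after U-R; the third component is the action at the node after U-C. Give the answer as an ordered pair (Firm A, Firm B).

Trace the play path from the root:
  Firm A plays W
→ terminal payoff (0, 0).
(Firm A's choice at the information set {U-R-k, U-C-Hi} is never reached on this path, so it doesn't affect the outcome.)

(0, 0)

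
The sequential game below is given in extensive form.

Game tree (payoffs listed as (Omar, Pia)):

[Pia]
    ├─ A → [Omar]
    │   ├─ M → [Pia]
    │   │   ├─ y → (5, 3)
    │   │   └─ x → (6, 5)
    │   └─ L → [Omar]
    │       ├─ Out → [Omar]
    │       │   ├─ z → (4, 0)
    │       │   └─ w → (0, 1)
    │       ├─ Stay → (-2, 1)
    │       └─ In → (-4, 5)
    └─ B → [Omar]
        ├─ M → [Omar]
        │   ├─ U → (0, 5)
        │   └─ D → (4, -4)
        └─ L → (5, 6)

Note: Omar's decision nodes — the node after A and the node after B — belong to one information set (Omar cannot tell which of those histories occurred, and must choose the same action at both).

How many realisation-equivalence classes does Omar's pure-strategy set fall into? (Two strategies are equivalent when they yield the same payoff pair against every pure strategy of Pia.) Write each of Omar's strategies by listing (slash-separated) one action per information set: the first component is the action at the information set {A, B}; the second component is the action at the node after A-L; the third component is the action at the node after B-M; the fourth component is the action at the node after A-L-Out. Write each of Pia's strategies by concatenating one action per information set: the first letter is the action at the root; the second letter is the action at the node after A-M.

Omar has 24 pure strategies: M/Out/U/z, M/Out/U/w, M/Out/D/z, M/Out/D/w, M/Stay/U/z, M/Stay/U/w, M/Stay/D/z, M/Stay/D/w, M/In/U/z, M/In/U/w, M/In/D/z, M/In/D/w, L/Out/U/z, L/Out/U/w, L/Out/D/z, L/Out/D/w, L/Stay/U/z, L/Stay/U/w, L/Stay/D/z, L/Stay/D/w, L/In/U/z, L/In/U/w, L/In/D/z, L/In/D/w. Columns: Ay, Ax, By, Bx.
{M/Out/U/z, M/Out/U/w, M/Stay/U/z, M/Stay/U/w, M/In/U/z, M/In/U/w} → row (5,3) (6,5) (0,5) (0,5)
{M/Out/D/z, M/Out/D/w, M/Stay/D/z, M/Stay/D/w, M/In/D/z, M/In/D/w} → row (5,3) (6,5) (4,-4) (4,-4)
{L/Out/U/z, L/Out/D/z} → row (4,0) (4,0) (5,6) (5,6)
{L/Out/U/w, L/Out/D/w} → row (0,1) (0,1) (5,6) (5,6)
{L/Stay/U/z, L/Stay/U/w, L/Stay/D/z, L/Stay/D/w} → row (-2,1) (-2,1) (5,6) (5,6)
{L/In/U/z, L/In/U/w, L/In/D/z, L/In/D/w} → row (-4,5) (-4,5) (5,6) (5,6)
That's 6 distinct rows out of 24 strategies.

6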